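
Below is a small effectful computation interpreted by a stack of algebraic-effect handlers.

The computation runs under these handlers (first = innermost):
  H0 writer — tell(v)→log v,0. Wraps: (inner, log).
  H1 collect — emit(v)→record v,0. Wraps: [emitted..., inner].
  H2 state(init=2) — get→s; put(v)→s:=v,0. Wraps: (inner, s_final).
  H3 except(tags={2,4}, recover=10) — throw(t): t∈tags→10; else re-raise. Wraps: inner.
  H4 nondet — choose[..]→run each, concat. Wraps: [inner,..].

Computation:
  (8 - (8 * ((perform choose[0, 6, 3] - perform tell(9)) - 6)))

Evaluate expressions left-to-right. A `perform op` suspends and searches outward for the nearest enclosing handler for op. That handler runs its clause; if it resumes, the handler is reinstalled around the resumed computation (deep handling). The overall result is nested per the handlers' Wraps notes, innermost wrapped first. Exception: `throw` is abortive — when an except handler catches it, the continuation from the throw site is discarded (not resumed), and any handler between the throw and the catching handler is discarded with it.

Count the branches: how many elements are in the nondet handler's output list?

Step-by-step:
choose[0, 6, 3] @ H4
  branch[0] choose=0:
    tell(9) @ H0 ⇒ log+=9
    H0 returns (56, (9))
    H1 returns [(56, (9))]
    H2 returns ([(56, (9))], 2)
    H3 returns ([(56, (9))], 2)
    H4 returns [([(56, (9))], 2)]
  branch[1] choose=6:
    tell(9) @ H0 ⇒ log+=9
    H0 returns (8, (9))
    H1 returns [(8, (9))]
    H2 returns ([(8, (9))], 2)
    H3 returns ([(8, (9))], 2)
    H4 returns [([(8, (9))], 2)]
  branch[2] choose=3:
    tell(9) @ H0 ⇒ log+=9
    H0 returns (32, (9))
    H1 returns [(32, (9))]
    H2 returns ([(32, (9))], 2)
    H3 returns ([(32, (9))], 2)
    H4 returns [([(32, (9))], 2)]
= [([(56, (9))], 2), ([(8, (9))], 2), ([(32, (9))], 2)]

Answer: 3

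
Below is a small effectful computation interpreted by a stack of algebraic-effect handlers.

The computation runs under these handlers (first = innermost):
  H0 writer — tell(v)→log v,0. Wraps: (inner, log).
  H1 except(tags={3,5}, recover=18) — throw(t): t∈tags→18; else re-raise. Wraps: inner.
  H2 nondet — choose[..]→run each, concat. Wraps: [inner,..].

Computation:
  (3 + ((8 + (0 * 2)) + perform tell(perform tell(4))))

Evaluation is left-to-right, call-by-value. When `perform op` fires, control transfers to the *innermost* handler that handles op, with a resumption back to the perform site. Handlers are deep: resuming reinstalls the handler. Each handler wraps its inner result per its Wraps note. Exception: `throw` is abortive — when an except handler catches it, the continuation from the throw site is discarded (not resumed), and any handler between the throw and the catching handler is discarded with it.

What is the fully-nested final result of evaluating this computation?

Answer: [(11, (4, 0))]

Evaluation trace:
tell(4) @ H0 ⇒ log+=4
tell(0) @ H0 ⇒ log+=0
H0 returns (11, (4, 0))
H1 returns (11, (4, 0))
H2 returns [(11, (4, 0))]
= [(11, (4, 0))]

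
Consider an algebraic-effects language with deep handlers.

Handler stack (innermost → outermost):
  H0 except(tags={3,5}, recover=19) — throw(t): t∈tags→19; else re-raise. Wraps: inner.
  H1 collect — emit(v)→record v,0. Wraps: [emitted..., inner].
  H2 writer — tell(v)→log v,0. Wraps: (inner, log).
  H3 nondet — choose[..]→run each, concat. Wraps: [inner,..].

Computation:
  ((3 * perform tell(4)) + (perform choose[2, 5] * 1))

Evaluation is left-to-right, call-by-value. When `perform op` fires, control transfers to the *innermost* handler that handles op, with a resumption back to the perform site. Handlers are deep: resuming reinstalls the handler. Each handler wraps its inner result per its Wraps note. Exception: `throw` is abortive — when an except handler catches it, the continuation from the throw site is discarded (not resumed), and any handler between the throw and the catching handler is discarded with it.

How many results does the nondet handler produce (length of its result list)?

Evaluation trace:
tell(4) @ H2 ⇒ log+=4
choose[2, 5] @ H3
  branch[0] choose=2:
    H0 returns 2
    H1 returns [2]
    H2 returns ([2], (4))
    H3 returns [([2], (4))]
  branch[1] choose=5:
    H0 returns 5
    H1 returns [5]
    H2 returns ([5], (4))
    H3 returns [([5], (4))]
= [([2], (4)), ([5], (4))]

Answer: 2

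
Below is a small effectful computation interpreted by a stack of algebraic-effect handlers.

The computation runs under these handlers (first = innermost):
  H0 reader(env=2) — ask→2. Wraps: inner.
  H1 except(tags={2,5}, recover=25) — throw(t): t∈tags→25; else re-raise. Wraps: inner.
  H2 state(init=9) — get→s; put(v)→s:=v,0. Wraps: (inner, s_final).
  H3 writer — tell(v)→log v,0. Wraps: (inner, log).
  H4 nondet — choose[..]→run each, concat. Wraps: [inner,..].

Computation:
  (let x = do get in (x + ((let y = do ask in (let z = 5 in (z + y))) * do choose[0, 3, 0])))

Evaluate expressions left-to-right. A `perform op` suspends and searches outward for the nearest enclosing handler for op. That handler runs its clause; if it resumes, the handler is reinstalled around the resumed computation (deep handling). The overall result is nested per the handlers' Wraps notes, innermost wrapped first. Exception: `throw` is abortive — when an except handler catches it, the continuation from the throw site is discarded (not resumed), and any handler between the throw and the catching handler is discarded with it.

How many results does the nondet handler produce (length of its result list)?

Evaluation trace:
get @ H2 ⇒ 9
ask @ H0 ⇒ 2
choose[0, 3, 0] @ H4
  branch[0] choose=0:
    H0 returns 9
    H1 returns 9
    H2 returns (9, 9)
    H3 returns ((9, 9), ())
    H4 returns [((9, 9), ())]
  branch[1] choose=3:
    H0 returns 30
    H1 returns 30
    H2 returns (30, 9)
    H3 returns ((30, 9), ())
    H4 returns [((30, 9), ())]
  branch[2] choose=0:
    H0 returns 9
    H1 returns 9
    H2 returns (9, 9)
    H3 returns ((9, 9), ())
    H4 returns [((9, 9), ())]
= [((9, 9), ()), ((30, 9), ()), ((9, 9), ())]

Answer: 3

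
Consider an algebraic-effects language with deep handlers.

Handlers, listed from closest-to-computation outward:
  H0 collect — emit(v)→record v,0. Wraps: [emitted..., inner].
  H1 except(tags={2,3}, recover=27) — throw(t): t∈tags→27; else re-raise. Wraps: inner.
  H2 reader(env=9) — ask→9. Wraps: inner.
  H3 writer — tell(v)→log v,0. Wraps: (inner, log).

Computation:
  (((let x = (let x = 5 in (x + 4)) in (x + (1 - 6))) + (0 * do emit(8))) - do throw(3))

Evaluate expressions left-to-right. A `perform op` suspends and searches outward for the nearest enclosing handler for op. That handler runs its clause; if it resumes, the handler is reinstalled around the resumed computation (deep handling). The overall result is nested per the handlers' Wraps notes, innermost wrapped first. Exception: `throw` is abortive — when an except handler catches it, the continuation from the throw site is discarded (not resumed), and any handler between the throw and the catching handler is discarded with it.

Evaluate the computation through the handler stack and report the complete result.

Answer: (27, ())

Working:
emit(8) @ H0 ⇒ out+=8
throw(3) @ H1 caught ⇒ 27
H2 returns 27
H3 returns (27, ())
= (27, ())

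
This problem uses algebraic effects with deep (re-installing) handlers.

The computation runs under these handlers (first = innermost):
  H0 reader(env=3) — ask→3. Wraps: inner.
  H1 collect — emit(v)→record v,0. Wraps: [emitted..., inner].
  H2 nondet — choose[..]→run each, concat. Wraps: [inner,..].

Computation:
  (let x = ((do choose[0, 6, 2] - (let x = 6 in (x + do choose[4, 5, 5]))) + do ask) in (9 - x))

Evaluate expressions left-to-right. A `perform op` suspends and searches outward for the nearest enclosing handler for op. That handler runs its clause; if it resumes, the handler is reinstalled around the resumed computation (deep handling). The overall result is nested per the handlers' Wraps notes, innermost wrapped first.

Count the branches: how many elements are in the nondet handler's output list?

Answer: 9

Working:
choose[0, 6, 2] @ H2
  branch[0] choose=0:
    choose[4, 5, 5] @ H2
      branch[0] choose=4:
        ask @ H0 ⇒ 3
        H0 returns 16
        H1 returns [16]
        H2 returns [[16]]
      branch[1] choose=5:
        ask @ H0 ⇒ 3
        H0 returns 17
        H1 returns [17]
        H2 returns [[17]]
      branch[2] choose=5:
        ask @ H0 ⇒ 3
        H0 returns 17
        H1 returns [17]
        H2 returns [[17]]
  branch[1] choose=6:
    choose[4, 5, 5] @ H2
      branch[0] choose=4:
        ask @ H0 ⇒ 3
        H0 returns 10
        H1 returns [10]
        H2 returns [[10]]
      branch[1] choose=5:
        ask @ H0 ⇒ 3
        H0 returns 11
        H1 returns [11]
        H2 returns [[11]]
      branch[2] choose=5:
        ask @ H0 ⇒ 3
        H0 returns 11
        H1 returns [11]
        H2 returns [[11]]
  branch[2] choose=2:
    choose[4, 5, 5] @ H2
      branch[0] choose=4:
        ask @ H0 ⇒ 3
        H0 returns 14
        H1 returns [14]
        H2 returns [[14]]
      branch[1] choose=5:
        ask @ H0 ⇒ 3
        H0 returns 15
        H1 returns [15]
        H2 returns [[15]]
      branch[2] choose=5:
        ask @ H0 ⇒ 3
        H0 returns 15
        H1 returns [15]
        H2 returns [[15]]
= [[16], [17], [17], [10], [11], [11], [14], [15], [15]]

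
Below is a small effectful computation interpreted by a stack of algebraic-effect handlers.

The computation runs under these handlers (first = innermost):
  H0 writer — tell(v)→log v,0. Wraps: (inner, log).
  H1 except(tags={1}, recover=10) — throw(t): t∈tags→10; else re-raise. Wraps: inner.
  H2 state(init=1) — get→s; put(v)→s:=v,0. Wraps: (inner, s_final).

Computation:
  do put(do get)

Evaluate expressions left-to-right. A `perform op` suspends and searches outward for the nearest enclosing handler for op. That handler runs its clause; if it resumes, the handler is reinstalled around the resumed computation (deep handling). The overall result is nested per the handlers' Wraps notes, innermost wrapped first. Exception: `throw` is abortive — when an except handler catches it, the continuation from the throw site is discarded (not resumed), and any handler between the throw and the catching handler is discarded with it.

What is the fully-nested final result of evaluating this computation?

Answer: ((0, ()), 1)

Step-by-step:
get @ H2 ⇒ 1
put(1) @ H2 ⇒ s:=1
H0 returns (0, ())
H1 returns (0, ())
H2 returns ((0, ()), 1)
= ((0, ()), 1)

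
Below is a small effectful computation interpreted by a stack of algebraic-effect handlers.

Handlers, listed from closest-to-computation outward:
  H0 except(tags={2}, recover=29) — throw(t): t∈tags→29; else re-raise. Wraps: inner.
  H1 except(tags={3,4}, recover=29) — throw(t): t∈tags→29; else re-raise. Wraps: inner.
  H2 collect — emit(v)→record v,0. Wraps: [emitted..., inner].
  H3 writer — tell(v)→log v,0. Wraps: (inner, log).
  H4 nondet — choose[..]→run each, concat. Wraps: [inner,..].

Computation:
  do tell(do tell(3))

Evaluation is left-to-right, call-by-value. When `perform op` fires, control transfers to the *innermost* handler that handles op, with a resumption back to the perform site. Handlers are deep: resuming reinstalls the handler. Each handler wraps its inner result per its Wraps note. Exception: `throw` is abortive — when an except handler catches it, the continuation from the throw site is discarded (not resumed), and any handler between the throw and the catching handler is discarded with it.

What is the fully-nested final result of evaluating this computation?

Working:
tell(3) @ H3 ⇒ log+=3
tell(0) @ H3 ⇒ log+=0
H0 returns 0
H1 returns 0
H2 returns [0]
H3 returns ([0], (3, 0))
H4 returns [([0], (3, 0))]
= [([0], (3, 0))]

Answer: [([0], (3, 0))]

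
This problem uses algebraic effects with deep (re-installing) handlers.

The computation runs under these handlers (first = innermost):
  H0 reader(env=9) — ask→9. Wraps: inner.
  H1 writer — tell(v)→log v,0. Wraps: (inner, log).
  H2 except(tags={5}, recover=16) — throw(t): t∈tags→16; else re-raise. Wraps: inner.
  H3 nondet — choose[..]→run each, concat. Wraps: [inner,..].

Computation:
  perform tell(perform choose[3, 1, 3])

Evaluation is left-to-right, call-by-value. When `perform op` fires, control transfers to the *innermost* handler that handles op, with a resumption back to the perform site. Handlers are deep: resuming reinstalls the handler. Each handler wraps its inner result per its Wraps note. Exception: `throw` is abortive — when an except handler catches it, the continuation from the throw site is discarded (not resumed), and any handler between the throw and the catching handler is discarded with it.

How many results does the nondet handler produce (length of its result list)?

Answer: 3

Step-by-step:
choose[3, 1, 3] @ H3
  branch[0] choose=3:
    tell(3) @ H1 ⇒ log+=3
    H0 returns 0
    H1 returns (0, (3))
    H2 returns (0, (3))
    H3 returns [(0, (3))]
  branch[1] choose=1:
    tell(1) @ H1 ⇒ log+=1
    H0 returns 0
    H1 returns (0, (1))
    H2 returns (0, (1))
    H3 returns [(0, (1))]
  branch[2] choose=3:
    tell(3) @ H1 ⇒ log+=3
    H0 returns 0
    H1 returns (0, (3))
    H2 returns (0, (3))
    H3 returns [(0, (3))]
= [(0, (3)), (0, (1)), (0, (3))]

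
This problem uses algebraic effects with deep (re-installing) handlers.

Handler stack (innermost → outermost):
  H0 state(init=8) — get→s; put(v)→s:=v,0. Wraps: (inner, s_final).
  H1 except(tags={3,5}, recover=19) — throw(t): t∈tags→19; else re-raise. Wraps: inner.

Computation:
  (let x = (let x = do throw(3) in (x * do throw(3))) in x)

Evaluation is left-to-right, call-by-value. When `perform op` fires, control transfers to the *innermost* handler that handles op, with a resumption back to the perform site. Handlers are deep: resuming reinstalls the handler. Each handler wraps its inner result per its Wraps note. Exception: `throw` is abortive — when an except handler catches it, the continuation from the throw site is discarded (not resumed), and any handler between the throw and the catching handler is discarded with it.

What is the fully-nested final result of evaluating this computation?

Answer: 19

Step-by-step:
throw(3) @ H1 caught ⇒ 19
= 19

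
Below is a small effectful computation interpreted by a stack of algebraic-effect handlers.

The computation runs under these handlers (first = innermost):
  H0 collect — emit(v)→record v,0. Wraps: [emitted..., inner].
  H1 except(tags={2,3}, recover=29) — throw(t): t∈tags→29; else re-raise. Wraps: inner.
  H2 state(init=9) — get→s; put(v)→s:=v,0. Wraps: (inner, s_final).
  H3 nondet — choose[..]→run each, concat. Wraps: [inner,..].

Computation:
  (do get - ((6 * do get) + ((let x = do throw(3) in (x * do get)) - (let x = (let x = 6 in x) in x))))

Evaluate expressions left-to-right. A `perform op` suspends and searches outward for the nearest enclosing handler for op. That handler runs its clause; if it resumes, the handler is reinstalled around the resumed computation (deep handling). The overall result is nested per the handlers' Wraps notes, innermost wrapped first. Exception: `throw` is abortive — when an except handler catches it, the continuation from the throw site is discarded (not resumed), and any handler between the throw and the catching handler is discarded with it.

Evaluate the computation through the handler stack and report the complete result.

Working:
get @ H2 ⇒ 9
get @ H2 ⇒ 9
throw(3) @ H1 caught ⇒ 29
H2 returns (29, 9)
H3 returns [(29, 9)]
= [(29, 9)]

Answer: [(29, 9)]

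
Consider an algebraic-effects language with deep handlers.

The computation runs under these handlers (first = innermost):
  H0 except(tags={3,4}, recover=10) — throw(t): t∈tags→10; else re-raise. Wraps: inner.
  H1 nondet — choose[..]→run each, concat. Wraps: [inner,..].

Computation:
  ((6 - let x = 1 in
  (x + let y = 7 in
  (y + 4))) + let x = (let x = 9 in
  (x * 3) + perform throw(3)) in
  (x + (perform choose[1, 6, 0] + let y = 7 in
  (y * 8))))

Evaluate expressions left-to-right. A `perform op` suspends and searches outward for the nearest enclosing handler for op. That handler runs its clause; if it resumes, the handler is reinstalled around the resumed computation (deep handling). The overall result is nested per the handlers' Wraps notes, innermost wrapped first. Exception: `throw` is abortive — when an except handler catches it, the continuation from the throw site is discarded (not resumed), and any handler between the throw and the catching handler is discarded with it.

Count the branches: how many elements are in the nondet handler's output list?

Answer: 1

Working:
throw(3) @ H0 caught ⇒ 10
H1 returns [10]
= [10]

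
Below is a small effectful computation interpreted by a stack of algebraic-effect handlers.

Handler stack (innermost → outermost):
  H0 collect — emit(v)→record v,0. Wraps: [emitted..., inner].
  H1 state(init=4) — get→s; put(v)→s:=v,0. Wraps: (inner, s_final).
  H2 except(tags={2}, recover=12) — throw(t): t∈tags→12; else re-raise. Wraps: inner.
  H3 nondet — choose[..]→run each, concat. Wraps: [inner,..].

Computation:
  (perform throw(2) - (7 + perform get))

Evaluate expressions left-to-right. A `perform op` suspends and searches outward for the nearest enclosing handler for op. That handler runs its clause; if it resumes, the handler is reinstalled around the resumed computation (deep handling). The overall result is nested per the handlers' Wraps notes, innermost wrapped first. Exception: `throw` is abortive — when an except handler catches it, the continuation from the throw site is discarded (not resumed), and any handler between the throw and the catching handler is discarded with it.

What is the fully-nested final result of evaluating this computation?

Answer: [12]

Evaluation trace:
throw(2) @ H2 caught ⇒ 12
H3 returns [12]
= [12]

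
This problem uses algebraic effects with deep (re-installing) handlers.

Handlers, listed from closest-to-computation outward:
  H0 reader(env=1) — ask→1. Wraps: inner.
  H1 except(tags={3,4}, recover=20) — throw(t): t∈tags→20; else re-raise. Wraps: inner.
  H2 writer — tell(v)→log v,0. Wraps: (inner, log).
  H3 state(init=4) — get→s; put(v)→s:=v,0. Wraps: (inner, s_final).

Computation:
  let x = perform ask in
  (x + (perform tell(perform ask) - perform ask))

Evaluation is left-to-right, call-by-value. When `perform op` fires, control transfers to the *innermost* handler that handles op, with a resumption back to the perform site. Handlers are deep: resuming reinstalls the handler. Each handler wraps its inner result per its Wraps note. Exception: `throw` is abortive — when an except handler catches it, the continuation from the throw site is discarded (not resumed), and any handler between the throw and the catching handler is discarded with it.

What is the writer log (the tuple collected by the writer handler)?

Answer: (1)

Step-by-step:
ask @ H0 ⇒ 1
ask @ H0 ⇒ 1
tell(1) @ H2 ⇒ log+=1
ask @ H0 ⇒ 1
H0 returns 0
H1 returns 0
H2 returns (0, (1))
H3 returns ((0, (1)), 4)
= ((0, (1)), 4)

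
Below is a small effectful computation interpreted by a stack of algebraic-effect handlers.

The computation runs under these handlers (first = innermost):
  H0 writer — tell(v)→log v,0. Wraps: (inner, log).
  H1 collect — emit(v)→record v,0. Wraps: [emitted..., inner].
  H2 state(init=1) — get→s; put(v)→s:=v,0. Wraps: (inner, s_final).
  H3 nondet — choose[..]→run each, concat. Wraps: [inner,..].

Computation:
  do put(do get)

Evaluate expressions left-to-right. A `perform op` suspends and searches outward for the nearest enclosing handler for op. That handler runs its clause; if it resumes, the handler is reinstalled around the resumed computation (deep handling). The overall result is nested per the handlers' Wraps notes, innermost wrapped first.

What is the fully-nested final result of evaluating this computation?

Working:
get @ H2 ⇒ 1
put(1) @ H2 ⇒ s:=1
H0 returns (0, ())
H1 returns [(0, ())]
H2 returns ([(0, ())], 1)
H3 returns [([(0, ())], 1)]
= [([(0, ())], 1)]

Answer: [([(0, ())], 1)]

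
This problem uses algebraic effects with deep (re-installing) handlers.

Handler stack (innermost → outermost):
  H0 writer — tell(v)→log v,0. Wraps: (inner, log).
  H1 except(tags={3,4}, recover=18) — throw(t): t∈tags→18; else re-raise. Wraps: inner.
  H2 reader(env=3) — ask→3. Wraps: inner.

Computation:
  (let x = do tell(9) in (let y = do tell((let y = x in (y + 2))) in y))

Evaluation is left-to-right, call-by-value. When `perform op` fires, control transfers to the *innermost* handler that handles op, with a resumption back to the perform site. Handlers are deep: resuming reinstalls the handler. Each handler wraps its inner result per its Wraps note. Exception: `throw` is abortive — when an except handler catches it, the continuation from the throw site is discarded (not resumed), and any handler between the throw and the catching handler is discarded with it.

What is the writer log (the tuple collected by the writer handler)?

Answer: (9, 2)

Evaluation trace:
tell(9) @ H0 ⇒ log+=9
tell(2) @ H0 ⇒ log+=2
H0 returns (0, (9, 2))
H1 returns (0, (9, 2))
H2 returns (0, (9, 2))
= (0, (9, 2))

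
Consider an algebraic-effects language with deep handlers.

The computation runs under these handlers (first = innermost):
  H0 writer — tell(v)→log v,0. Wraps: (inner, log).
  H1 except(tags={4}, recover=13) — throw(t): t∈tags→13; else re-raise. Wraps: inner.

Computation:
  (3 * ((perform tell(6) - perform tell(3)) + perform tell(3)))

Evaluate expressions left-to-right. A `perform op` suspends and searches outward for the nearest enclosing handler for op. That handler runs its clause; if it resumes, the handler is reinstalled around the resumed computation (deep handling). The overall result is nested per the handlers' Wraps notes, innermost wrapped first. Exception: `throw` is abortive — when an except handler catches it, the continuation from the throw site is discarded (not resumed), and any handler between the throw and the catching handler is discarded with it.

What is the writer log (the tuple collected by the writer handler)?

Step-by-step:
tell(6) @ H0 ⇒ log+=6
tell(3) @ H0 ⇒ log+=3
tell(3) @ H0 ⇒ log+=3
H0 returns (0, (6, 3, 3))
H1 returns (0, (6, 3, 3))
= (0, (6, 3, 3))

Answer: (6, 3, 3)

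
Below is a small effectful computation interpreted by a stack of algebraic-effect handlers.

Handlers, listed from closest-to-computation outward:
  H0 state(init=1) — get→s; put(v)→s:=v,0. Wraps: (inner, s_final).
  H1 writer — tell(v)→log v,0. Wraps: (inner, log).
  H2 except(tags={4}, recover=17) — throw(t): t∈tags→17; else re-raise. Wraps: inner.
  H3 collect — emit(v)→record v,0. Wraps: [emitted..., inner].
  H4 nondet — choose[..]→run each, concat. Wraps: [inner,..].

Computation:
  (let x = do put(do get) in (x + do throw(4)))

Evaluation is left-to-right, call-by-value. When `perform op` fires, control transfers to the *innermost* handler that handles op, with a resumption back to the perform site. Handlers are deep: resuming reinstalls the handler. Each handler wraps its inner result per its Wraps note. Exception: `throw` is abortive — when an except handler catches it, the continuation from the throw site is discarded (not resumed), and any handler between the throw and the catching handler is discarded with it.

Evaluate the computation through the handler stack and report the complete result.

Step-by-step:
get @ H0 ⇒ 1
put(1) @ H0 ⇒ s:=1
throw(4) @ H2 caught ⇒ 17
H3 returns [17]
H4 returns [[17]]
= [[17]]

Answer: [[17]]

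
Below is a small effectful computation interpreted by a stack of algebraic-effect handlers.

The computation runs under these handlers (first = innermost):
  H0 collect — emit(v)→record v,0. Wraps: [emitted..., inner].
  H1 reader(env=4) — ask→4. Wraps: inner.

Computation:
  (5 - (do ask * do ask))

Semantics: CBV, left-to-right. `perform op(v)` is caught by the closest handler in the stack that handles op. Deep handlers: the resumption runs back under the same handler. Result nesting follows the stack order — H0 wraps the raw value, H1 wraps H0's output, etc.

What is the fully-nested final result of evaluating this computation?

Step-by-step:
ask @ H1 ⇒ 4
ask @ H1 ⇒ 4
H0 returns [-11]
H1 returns [-11]
= [-11]

Answer: [-11]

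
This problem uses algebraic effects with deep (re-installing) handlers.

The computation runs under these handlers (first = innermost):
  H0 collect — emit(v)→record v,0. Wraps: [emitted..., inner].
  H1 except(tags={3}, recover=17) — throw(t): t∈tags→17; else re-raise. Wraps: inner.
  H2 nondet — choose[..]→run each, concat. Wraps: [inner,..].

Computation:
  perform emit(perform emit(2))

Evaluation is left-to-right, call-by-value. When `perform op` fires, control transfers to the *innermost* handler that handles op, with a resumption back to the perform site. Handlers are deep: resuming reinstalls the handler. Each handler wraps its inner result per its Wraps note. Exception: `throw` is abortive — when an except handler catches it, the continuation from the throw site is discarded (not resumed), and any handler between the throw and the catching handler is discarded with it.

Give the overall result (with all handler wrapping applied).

Answer: [[2, 0, 0]]

Step-by-step:
emit(2) @ H0 ⇒ out+=2
emit(0) @ H0 ⇒ out+=0
H0 returns [2, 0, 0]
H1 returns [2, 0, 0]
H2 returns [[2, 0, 0]]
= [[2, 0, 0]]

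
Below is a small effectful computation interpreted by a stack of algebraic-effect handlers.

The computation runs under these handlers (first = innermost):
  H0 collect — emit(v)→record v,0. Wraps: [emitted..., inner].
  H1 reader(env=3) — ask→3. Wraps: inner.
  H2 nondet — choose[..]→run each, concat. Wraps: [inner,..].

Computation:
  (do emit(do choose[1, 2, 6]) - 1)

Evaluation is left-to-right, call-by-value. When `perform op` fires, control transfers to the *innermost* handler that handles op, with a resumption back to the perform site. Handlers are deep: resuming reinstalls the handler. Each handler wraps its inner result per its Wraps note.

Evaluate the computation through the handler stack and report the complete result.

Evaluation trace:
choose[1, 2, 6] @ H2
  branch[0] choose=1:
    emit(1) @ H0 ⇒ out+=1
    H0 returns [1, -1]
    H1 returns [1, -1]
    H2 returns [[1, -1]]
  branch[1] choose=2:
    emit(2) @ H0 ⇒ out+=2
    H0 returns [2, -1]
    H1 returns [2, -1]
    H2 returns [[2, -1]]
  branch[2] choose=6:
    emit(6) @ H0 ⇒ out+=6
    H0 returns [6, -1]
    H1 returns [6, -1]
    H2 returns [[6, -1]]
= [[1, -1], [2, -1], [6, -1]]

Answer: [[1, -1], [2, -1], [6, -1]]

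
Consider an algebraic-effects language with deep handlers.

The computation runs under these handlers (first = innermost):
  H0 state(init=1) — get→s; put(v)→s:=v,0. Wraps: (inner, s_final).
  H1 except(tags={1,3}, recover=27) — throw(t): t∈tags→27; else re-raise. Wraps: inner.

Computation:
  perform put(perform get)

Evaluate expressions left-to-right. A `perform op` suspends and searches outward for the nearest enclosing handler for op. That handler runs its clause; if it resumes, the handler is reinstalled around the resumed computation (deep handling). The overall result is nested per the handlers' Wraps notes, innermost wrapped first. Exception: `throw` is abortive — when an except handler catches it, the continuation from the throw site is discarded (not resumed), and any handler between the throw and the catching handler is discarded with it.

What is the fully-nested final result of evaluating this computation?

Evaluation trace:
get @ H0 ⇒ 1
put(1) @ H0 ⇒ s:=1
H0 returns (0, 1)
H1 returns (0, 1)
= (0, 1)

Answer: (0, 1)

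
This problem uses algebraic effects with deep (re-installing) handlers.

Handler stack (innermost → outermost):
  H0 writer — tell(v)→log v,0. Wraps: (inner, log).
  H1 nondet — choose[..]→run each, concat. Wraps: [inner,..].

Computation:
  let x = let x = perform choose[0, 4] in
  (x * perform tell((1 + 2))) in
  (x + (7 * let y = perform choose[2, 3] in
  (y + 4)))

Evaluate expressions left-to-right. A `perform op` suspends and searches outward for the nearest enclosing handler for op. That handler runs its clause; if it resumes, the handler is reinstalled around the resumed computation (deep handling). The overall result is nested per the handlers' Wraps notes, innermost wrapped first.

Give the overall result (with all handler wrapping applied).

Evaluation trace:
choose[0, 4] @ H1
  branch[0] choose=0:
    tell(3) @ H0 ⇒ log+=3
    choose[2, 3] @ H1
      branch[0] choose=2:
        H0 returns (42, (3))
        H1 returns [(42, (3))]
      branch[1] choose=3:
        H0 returns (49, (3))
        H1 returns [(49, (3))]
  branch[1] choose=4:
    tell(3) @ H0 ⇒ log+=3
    choose[2, 3] @ H1
      branch[0] choose=2:
        H0 returns (42, (3))
        H1 returns [(42, (3))]
      branch[1] choose=3:
        H0 returns (49, (3))
        H1 returns [(49, (3))]
= [(42, (3)), (49, (3)), (42, (3)), (49, (3))]

Answer: [(42, (3)), (49, (3)), (42, (3)), (49, (3))]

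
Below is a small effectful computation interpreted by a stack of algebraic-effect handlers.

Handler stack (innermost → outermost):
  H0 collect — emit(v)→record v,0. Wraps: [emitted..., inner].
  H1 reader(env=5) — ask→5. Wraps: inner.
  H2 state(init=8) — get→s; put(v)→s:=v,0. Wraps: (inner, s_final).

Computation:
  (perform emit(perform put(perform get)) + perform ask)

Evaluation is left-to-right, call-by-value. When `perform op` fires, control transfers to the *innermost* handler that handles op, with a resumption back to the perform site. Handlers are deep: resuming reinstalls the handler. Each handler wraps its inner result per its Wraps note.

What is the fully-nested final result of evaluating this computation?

Answer: ([0, 5], 8)

Step-by-step:
get @ H2 ⇒ 8
put(8) @ H2 ⇒ s:=8
emit(0) @ H0 ⇒ out+=0
ask @ H1 ⇒ 5
H0 returns [0, 5]
H1 returns [0, 5]
H2 returns ([0, 5], 8)
= ([0, 5], 8)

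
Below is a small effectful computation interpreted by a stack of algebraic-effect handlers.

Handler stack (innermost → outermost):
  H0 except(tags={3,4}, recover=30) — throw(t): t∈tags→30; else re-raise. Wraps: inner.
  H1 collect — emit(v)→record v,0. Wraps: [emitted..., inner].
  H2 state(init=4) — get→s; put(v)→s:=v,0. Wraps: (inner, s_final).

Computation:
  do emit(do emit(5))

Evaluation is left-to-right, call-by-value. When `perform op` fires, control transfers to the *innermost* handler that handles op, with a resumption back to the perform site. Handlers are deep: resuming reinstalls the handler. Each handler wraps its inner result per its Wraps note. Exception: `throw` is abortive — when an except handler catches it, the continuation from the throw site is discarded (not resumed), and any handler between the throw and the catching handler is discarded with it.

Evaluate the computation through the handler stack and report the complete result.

Answer: ([5, 0, 0], 4)

Step-by-step:
emit(5) @ H1 ⇒ out+=5
emit(0) @ H1 ⇒ out+=0
H0 returns 0
H1 returns [5, 0, 0]
H2 returns ([5, 0, 0], 4)
= ([5, 0, 0], 4)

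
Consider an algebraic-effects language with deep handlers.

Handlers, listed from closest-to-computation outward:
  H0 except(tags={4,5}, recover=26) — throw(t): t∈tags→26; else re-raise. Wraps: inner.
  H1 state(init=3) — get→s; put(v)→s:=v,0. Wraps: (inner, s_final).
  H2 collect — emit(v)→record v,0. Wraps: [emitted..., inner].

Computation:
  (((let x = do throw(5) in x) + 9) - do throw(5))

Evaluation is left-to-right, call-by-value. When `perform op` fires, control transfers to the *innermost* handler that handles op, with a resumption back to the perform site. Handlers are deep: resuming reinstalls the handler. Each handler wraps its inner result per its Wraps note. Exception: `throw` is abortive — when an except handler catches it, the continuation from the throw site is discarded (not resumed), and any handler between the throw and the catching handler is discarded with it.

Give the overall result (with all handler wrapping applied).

Working:
throw(5) @ H0 caught ⇒ 26
H1 returns (26, 3)
H2 returns [(26, 3)]
= [(26, 3)]

Answer: [(26, 3)]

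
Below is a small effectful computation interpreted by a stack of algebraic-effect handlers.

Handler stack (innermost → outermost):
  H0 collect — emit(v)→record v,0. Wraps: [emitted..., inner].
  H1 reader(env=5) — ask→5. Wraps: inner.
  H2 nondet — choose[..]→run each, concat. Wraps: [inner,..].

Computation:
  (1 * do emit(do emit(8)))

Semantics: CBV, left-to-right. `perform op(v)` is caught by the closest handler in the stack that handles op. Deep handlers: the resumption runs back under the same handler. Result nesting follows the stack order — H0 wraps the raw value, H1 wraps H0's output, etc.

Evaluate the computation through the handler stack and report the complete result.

Evaluation trace:
emit(8) @ H0 ⇒ out+=8
emit(0) @ H0 ⇒ out+=0
H0 returns [8, 0, 0]
H1 returns [8, 0, 0]
H2 returns [[8, 0, 0]]
= [[8, 0, 0]]

Answer: [[8, 0, 0]]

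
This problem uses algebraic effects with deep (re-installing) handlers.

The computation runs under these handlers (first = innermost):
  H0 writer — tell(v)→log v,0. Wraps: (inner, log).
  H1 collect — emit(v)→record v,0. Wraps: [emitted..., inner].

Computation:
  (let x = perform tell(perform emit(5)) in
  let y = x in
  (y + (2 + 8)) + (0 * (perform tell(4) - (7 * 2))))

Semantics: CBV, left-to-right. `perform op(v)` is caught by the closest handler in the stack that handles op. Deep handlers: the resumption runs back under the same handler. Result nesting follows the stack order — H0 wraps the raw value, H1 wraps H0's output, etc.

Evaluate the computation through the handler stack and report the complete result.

Answer: [5, (10, (0, 4))]

Evaluation trace:
emit(5) @ H1 ⇒ out+=5
tell(0) @ H0 ⇒ log+=0
tell(4) @ H0 ⇒ log+=4
H0 returns (10, (0, 4))
H1 returns [5, (10, (0, 4))]
= [5, (10, (0, 4))]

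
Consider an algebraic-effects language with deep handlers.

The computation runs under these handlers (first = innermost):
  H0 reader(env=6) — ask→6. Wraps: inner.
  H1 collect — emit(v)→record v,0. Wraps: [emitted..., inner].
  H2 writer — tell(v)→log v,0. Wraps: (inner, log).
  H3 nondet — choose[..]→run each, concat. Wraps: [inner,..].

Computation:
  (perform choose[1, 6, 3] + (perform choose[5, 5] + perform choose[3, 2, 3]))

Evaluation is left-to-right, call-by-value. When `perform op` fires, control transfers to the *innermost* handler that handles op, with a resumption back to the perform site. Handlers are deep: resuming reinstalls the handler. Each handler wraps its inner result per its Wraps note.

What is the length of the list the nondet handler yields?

Working:
choose[1, 6, 3] @ H3
  branch[0] choose=1:
    choose[5, 5] @ H3
      branch[0] choose=5:
        choose[3, 2, 3] @ H3
          branch[0] choose=3:
            H0 returns 9
            H1 returns [9]
            H2 returns ([9], ())
            H3 returns [([9], ())]
          branch[1] choose=2:
            H0 returns 8
            H1 returns [8]
            H2 returns ([8], ())
            H3 returns [([8], ())]
          branch[2] choose=3:
            H0 returns 9
            H1 returns [9]
            H2 returns ([9], ())
            H3 returns [([9], ())]
      branch[1] choose=5:
        choose[3, 2, 3] @ H3
          branch[0] choose=3:
            H0 returns 9
            H1 returns [9]
            H2 returns ([9], ())
            H3 returns [([9], ())]
          branch[1] choose=2:
            H0 returns 8
            H1 returns [8]
            H2 returns ([8], ())
            H3 returns [([8], ())]
          branch[2] choose=3:
            H0 returns 9
            H1 returns [9]
            H2 returns ([9], ())
            H3 returns [([9], ())]
  branch[1] choose=6:
    choose[5, 5] @ H3
      branch[0] choose=5:
        choose[3, 2, 3] @ H3
          branch[0] choose=3:
            H0 returns 14
            H1 returns [14]
            H2 returns ([14], ())
            H3 returns [([14], ())]
          branch[1] choose=2:
            H0 returns 13
            H1 returns [13]
            H2 returns ([13], ())
            H3 returns [([13], ())]
          branch[2] choose=3:
            H0 returns 14
            H1 returns [14]
            H2 returns ([14], ())
            H3 returns [([14], ())]
      branch[1] choose=5:
        choose[3, 2, 3] @ H3
          branch[0] choose=3:
            H0 returns 14
            H1 returns [14]
            H2 returns ([14], ())
            H3 returns [([14], ())]
          branch[1] choose=2:
            H0 returns 13
            H1 returns [13]
            H2 returns ([13], ())
            H3 returns [([13], ())]
          branch[2] choose=3:
            H0 returns 14
            H1 returns [14]
            H2 returns ([14], ())
            H3 returns [([14], ())]
  branch[2] choose=3:
    choose[5, 5] @ H3
      branch[0] choose=5:
        choose[3, 2, 3] @ H3
          branch[0] choose=3:
            H0 returns 11
            H1 returns [11]
            H2 returns ([11], ())
            H3 returns [([11], ())]
          branch[1] choose=2:
            H0 returns 10
            H1 returns [10]
            H2 returns ([10], ())
            H3 returns [([10], ())]
          branch[2] choose=3:
            H0 returns 11
            H1 returns [11]
            H2 returns ([11], ())
            H3 returns [([11], ())]
      branch[1] choose=5:
        choose[3, 2, 3] @ H3
          branch[0] choose=3:
            H0 returns 11
            H1 returns [11]
            H2 returns ([11], ())
            H3 returns [([11], ())]
          branch[1] choose=2:
            H0 returns 10
            H1 returns [10]
            H2 returns ([10], ())
            H3 returns [([10], ())]
          branch[2] choose=3:
            H0 returns 11
            H1 returns [11]
            H2 returns ([11], ())
            H3 returns [([11], ())]
= [([9], ()), ([8], ()), ([9], ()), ([9], ()), ([8], ()), ([9], ()), ([14], ()), ([13], ()), ([14], ()), ([14], ()), ([13], ()), ([14], ()), ([11], ()), ([10], ()), ([11], ()), ([11], ()), ([10], ()), ([11], ())]

Answer: 18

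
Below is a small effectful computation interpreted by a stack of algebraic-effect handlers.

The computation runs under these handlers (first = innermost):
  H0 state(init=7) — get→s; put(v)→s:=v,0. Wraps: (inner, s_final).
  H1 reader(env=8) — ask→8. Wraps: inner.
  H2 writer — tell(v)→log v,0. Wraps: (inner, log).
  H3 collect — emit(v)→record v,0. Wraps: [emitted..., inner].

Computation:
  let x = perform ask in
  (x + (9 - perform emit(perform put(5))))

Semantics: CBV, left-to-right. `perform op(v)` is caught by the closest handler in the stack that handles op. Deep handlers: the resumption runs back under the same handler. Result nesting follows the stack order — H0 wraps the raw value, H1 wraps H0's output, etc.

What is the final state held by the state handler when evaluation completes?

Evaluation trace:
ask @ H1 ⇒ 8
put(5) @ H0 ⇒ s:=5
emit(0) @ H3 ⇒ out+=0
H0 returns (17, 5)
H1 returns (17, 5)
H2 returns ((17, 5), ())
H3 returns [0, ((17, 5), ())]
= [0, ((17, 5), ())]

Answer: 5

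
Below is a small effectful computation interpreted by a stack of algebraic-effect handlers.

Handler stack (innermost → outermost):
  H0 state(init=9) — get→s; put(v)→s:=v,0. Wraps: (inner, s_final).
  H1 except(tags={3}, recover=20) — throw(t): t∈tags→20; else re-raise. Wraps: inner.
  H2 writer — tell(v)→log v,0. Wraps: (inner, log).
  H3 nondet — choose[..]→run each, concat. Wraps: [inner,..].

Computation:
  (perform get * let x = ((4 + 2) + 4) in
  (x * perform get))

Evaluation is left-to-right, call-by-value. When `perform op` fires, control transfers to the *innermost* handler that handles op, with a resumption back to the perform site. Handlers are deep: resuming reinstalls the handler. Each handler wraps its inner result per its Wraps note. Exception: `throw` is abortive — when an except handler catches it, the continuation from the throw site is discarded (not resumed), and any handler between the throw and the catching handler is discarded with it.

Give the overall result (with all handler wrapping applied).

Answer: [((810, 9), ())]

Evaluation trace:
get @ H0 ⇒ 9
get @ H0 ⇒ 9
H0 returns (810, 9)
H1 returns (810, 9)
H2 returns ((810, 9), ())
H3 returns [((810, 9), ())]
= [((810, 9), ())]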